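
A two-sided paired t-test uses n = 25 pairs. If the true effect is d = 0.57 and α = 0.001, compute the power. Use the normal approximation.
Power ≈ 0.33

Power calculation (paired t-test, normal approximation):
z_β = d · √n - z_{α/2}
z_β = 0.57 · √25 - 3.291
z_β = 0.57 · 5.000 - 3.291
z_β = -0.441

Power = Φ(z_β) = Φ(-0.441) ≈ 0.330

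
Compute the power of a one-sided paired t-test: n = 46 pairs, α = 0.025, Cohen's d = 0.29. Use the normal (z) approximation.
Power ≈ 0.50

Power calculation (paired t-test, normal approximation):
z_β = d · √n - z_α
z_β = 0.29 · √46 - 1.960
z_β = 0.29 · 6.782 - 1.960
z_β = 0.007

Power = Φ(z_β) = Φ(0.007) ≈ 0.503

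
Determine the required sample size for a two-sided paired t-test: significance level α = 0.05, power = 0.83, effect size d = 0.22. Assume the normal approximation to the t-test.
n = 176 pairs

Sample size formula (paired t-test, normal approximation):
n = ((z_{α/2} + z_β) / d)²

z_{α/2} = 1.960 (for α = 0.05, two-sided)
z_β = 0.954 (for power = 0.83)
d = 0.22

n = ((1.960 + 0.954) / 0.22)²
n = (13.245)²
n ≈ 175.43
Round up to the next whole number: n = 176 pairs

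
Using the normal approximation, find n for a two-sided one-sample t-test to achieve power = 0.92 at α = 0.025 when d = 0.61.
n = 36

Sample size formula (one-sample t-test, normal approximation):
n = ((z_{α/2} + z_β) / d)²

z_{α/2} = 2.241 (for α = 0.025, two-sided)
z_β = 1.405 (for power = 0.92)
d = 0.61

n = ((2.241 + 1.405) / 0.61)²
n = (5.977)²
n ≈ 35.72
Round up to the next whole number: n = 36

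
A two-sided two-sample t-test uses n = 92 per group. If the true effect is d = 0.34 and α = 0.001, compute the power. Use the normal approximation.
Power ≈ 0.16

Power calculation (two-sample t-test, normal approximation):
z_β = d · √(n/2) - z_{α/2}
z_β = 0.34 · √(92/2) - 3.291
z_β = 0.34 · 6.782 - 3.291
z_β = -0.985

Power = Φ(z_β) = Φ(-0.985) ≈ 0.162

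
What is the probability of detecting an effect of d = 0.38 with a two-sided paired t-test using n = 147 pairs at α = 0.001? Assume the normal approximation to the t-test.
Power ≈ 0.91

Power calculation (paired t-test, normal approximation):
z_β = d · √n - z_{α/2}
z_β = 0.38 · √147 - 3.291
z_β = 0.38 · 12.124 - 3.291
z_β = 1.317

Power = Φ(z_β) = Φ(1.317) ≈ 0.906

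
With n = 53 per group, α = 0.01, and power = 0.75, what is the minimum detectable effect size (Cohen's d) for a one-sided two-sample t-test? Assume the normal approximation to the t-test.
d ≈ 0.58

Minimum detectable effect (two-sample t-test, normal approximation):
d = (z_α + z_β) / √(n/2)
d = (2.326 + 0.674) / √(53/2)
d = 3.001 / 5.148
d ≈ 0.58

By Cohen's convention (0.2 small / 0.5 medium / 0.8 large): medium effect.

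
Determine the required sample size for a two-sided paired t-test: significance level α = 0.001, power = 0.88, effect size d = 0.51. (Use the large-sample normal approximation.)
n = 77 pairs

Sample size formula (paired t-test, normal approximation):
n = ((z_{α/2} + z_β) / d)²

z_{α/2} = 3.291 (for α = 0.001, two-sided)
z_β = 1.175 (for power = 0.88)
d = 0.51

n = ((3.291 + 1.175) / 0.51)²
n = (8.757)²
n ≈ 76.69
Round up to the next whole number: n = 77 pairs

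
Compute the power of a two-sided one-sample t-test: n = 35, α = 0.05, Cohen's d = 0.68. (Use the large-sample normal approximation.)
Power ≈ 0.98

Power calculation (one-sample t-test, normal approximation):
z_β = d · √n - z_{α/2}
z_β = 0.68 · √35 - 1.960
z_β = 0.68 · 5.916 - 1.960
z_β = 2.063

Power = Φ(z_β) = Φ(2.063) ≈ 0.980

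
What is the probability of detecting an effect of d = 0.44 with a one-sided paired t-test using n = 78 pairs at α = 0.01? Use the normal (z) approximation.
Power ≈ 0.94

Power calculation (paired t-test, normal approximation):
z_β = d · √n - z_α
z_β = 0.44 · √78 - 2.326
z_β = 0.44 · 8.832 - 2.326
z_β = 1.560

Power = Φ(z_β) = Φ(1.560) ≈ 0.941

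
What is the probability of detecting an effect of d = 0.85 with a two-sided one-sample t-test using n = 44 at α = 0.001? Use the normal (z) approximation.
Power ≈ 0.99

Power calculation (one-sample t-test, normal approximation):
z_β = d · √n - z_{α/2}
z_β = 0.85 · √44 - 3.291
z_β = 0.85 · 6.633 - 3.291
z_β = 2.348

Power = Φ(z_β) = Φ(2.348) ≈ 0.991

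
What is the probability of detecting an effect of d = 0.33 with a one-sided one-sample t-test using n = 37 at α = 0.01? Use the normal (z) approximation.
Power ≈ 0.37

Power calculation (one-sample t-test, normal approximation):
z_β = d · √n - z_α
z_β = 0.33 · √37 - 2.326
z_β = 0.33 · 6.083 - 2.326
z_β = -0.319

Power = Φ(z_β) = Φ(-0.319) ≈ 0.375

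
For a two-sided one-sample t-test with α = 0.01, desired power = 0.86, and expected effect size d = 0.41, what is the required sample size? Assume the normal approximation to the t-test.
n = 80

Sample size formula (one-sample t-test, normal approximation):
n = ((z_{α/2} + z_β) / d)²

z_{α/2} = 2.576 (for α = 0.01, two-sided)
z_β = 1.080 (for power = 0.86)
d = 0.41

n = ((2.576 + 1.080) / 0.41)²
n = (8.917)²
n ≈ 79.51
Round up to the next whole number: n = 80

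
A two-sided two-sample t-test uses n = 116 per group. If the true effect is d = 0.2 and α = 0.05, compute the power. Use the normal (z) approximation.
Power ≈ 0.33

Power calculation (two-sample t-test, normal approximation):
z_β = d · √(n/2) - z_{α/2}
z_β = 0.2 · √(116/2) - 1.960
z_β = 0.2 · 7.616 - 1.960
z_β = -0.437

Power = Φ(z_β) = Φ(-0.437) ≈ 0.331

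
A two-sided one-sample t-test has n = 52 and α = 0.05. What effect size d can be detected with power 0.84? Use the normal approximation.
d ≈ 0.41

Minimum detectable effect (one-sample t-test, normal approximation):
d = (z_{α/2} + z_β) / √n
d = (1.960 + 0.994) / √52
d = 2.954 / 7.211
d ≈ 0.41

By Cohen's convention (0.2 small / 0.5 medium / 0.8 large): small effect.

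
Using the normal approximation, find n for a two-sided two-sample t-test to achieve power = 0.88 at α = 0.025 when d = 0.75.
n = 42 per group

Sample size formula (two-sample t-test, normal approximation):
n = 2 · ((z_{α/2} + z_β) / d)²

z_{α/2} = 2.241 (for α = 0.025, two-sided)
z_β = 1.175 (for power = 0.88)
d = 0.75

n = 2 · ((2.241 + 1.175) / 0.75)²
n = 2 · (4.555)²
n ≈ 41.50
Round up to the next whole number: n = 42 per group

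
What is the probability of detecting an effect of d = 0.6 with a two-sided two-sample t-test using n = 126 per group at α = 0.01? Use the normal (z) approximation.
Power ≈ 0.99

Power calculation (two-sample t-test, normal approximation):
z_β = d · √(n/2) - z_{α/2}
z_β = 0.6 · √(126/2) - 2.576
z_β = 0.6 · 7.937 - 2.576
z_β = 2.187

Power = Φ(z_β) = Φ(2.187) ≈ 0.986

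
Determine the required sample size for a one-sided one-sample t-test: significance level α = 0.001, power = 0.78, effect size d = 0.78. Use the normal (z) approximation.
n = 25

Sample size formula (one-sample t-test, normal approximation):
n = ((z_α + z_β) / d)²

z_α = 3.090 (for α = 0.001, one-sided)
z_β = 0.772 (for power = 0.78)
d = 0.78

n = ((3.090 + 0.772) / 0.78)²
n = (4.951)²
n ≈ 24.51
Round up to the next whole number: n = 25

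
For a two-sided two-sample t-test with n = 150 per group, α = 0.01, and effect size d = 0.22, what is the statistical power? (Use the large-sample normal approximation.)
Power ≈ 0.25

Power calculation (two-sample t-test, normal approximation):
z_β = d · √(n/2) - z_{α/2}
z_β = 0.22 · √(150/2) - 2.576
z_β = 0.22 · 8.660 - 2.576
z_β = -0.671

Power = Φ(z_β) = Φ(-0.671) ≈ 0.251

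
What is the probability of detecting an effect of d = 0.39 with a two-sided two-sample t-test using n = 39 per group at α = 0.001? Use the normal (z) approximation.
Power ≈ 0.06

Power calculation (two-sample t-test, normal approximation):
z_β = d · √(n/2) - z_{α/2}
z_β = 0.39 · √(39/2) - 3.291
z_β = 0.39 · 4.416 - 3.291
z_β = -1.568

Power = Φ(z_β) = Φ(-1.568) ≈ 0.058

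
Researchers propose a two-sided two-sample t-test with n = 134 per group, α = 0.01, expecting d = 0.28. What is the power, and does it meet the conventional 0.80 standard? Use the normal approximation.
Power ≈ 0.39; the study is underpowered (power < 0.80)

Power calculation (two-sample t-test, normal approximation):
z_β = d · √(n/2) - z_{α/2}
z_β = 0.28 · √(134/2) - 2.576
z_β = 0.28 · 8.185 - 2.576
z_β = -0.284

Power = Φ(z_β) = Φ(-0.284) ≈ 0.388

Effect size d = 0.28 is small by Cohen's convention (0.2/0.5/0.8).

Threshold: power ≥ 0.80 is conventionally adequate.
Power ≈ 0.39 → the study is underpowered (power < 0.80).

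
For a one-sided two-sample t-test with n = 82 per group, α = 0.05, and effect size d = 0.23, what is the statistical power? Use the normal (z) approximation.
Power ≈ 0.43

Power calculation (two-sample t-test, normal approximation):
z_β = d · √(n/2) - z_α
z_β = 0.23 · √(82/2) - 1.645
z_β = 0.23 · 6.403 - 1.645
z_β = -0.172

Power = Φ(z_β) = Φ(-0.172) ≈ 0.432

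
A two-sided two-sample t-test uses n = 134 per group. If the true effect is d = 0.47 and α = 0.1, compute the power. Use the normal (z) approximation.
Power ≈ 0.99

Power calculation (two-sample t-test, normal approximation):
z_β = d · √(n/2) - z_{α/2}
z_β = 0.47 · √(134/2) - 1.645
z_β = 0.47 · 8.185 - 1.645
z_β = 2.202

Power = Φ(z_β) = Φ(2.202) ≈ 0.986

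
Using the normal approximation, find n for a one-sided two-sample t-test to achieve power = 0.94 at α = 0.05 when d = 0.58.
n = 61 per group

Sample size formula (two-sample t-test, normal approximation):
n = 2 · ((z_α + z_β) / d)²

z_α = 1.645 (for α = 0.05, one-sided)
z_β = 1.555 (for power = 0.94)
d = 0.58

n = 2 · ((1.645 + 1.555) / 0.58)²
n = 2 · (5.517)²
n ≈ 60.87
Round up to the next whole number: n = 61 per group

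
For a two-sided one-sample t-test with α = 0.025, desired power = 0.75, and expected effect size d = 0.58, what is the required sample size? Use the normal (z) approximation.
n = 26

Sample size formula (one-sample t-test, normal approximation):
n = ((z_{α/2} + z_β) / d)²

z_{α/2} = 2.241 (for α = 0.025, two-sided)
z_β = 0.674 (for power = 0.75)
d = 0.58

n = ((2.241 + 0.674) / 0.58)²
n = (5.026)²
n ≈ 25.26
Round up to the next whole number: n = 26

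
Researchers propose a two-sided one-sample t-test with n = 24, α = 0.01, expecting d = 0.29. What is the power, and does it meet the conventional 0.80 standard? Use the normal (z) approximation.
Power ≈ 0.12; the study is underpowered (power < 0.80)

Power calculation (one-sample t-test, normal approximation):
z_β = d · √n - z_{α/2}
z_β = 0.29 · √24 - 2.576
z_β = 0.29 · 4.899 - 2.576
z_β = -1.155

Power = Φ(z_β) = Φ(-1.155) ≈ 0.124

Effect size d = 0.29 is small by Cohen's convention (0.2/0.5/0.8).

Threshold: power ≥ 0.80 is conventionally adequate.
Power ≈ 0.12 → the study is underpowered (power < 0.80).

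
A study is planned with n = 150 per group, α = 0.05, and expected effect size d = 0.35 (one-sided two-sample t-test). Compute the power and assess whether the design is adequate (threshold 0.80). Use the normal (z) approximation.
Power ≈ 0.92; the study is adequately powered (power ≥ 0.80)

Power calculation (two-sample t-test, normal approximation):
z_β = d · √(n/2) - z_α
z_β = 0.35 · √(150/2) - 1.645
z_β = 0.35 · 8.660 - 1.645
z_β = 1.386

Power = Φ(z_β) = Φ(1.386) ≈ 0.917

Effect size d = 0.35 is small by Cohen's convention (0.2/0.5/0.8).

Threshold: power ≥ 0.80 is conventionally adequate.
Power ≈ 0.92 → the study is adequately powered (power ≥ 0.80).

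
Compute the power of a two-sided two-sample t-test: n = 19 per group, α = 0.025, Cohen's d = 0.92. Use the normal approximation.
Power ≈ 0.72

Power calculation (two-sample t-test, normal approximation):
z_β = d · √(n/2) - z_{α/2}
z_β = 0.92 · √(19/2) - 2.241
z_β = 0.92 · 3.082 - 2.241
z_β = 0.594

Power = Φ(z_β) = Φ(0.594) ≈ 0.724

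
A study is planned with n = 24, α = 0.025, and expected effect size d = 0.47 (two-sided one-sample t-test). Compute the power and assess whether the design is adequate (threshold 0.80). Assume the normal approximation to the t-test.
Power ≈ 0.52; the study is underpowered (power < 0.80)

Power calculation (one-sample t-test, normal approximation):
z_β = d · √n - z_{α/2}
z_β = 0.47 · √24 - 2.241
z_β = 0.47 · 4.899 - 2.241
z_β = 0.061

Power = Φ(z_β) = Φ(0.061) ≈ 0.524

Effect size d = 0.47 is small by Cohen's convention (0.2/0.5/0.8).

Threshold: power ≥ 0.80 is conventionally adequate.
Power ≈ 0.52 → the study is underpowered (power < 0.80).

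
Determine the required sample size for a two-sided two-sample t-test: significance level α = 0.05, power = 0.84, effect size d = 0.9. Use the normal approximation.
n = 22 per group

Sample size formula (two-sample t-test, normal approximation):
n = 2 · ((z_{α/2} + z_β) / d)²

z_{α/2} = 1.960 (for α = 0.05, two-sided)
z_β = 0.994 (for power = 0.84)
d = 0.9

n = 2 · ((1.960 + 0.994) / 0.9)²
n = 2 · (3.282)²
n ≈ 21.54
Round up to the next whole number: n = 22 per group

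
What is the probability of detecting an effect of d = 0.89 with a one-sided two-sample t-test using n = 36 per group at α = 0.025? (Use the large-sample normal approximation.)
Power ≈ 0.97

Power calculation (two-sample t-test, normal approximation):
z_β = d · √(n/2) - z_α
z_β = 0.89 · √(36/2) - 1.960
z_β = 0.89 · 4.243 - 1.960
z_β = 1.816

Power = Φ(z_β) = Φ(1.816) ≈ 0.965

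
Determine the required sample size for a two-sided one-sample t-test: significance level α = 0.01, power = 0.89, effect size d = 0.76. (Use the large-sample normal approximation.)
n = 26

Sample size formula (one-sample t-test, normal approximation):
n = ((z_{α/2} + z_β) / d)²

z_{α/2} = 2.576 (for α = 0.01, two-sided)
z_β = 1.227 (for power = 0.89)
d = 0.76

n = ((2.576 + 1.227) / 0.76)²
n = (5.004)²
n ≈ 25.04
Round up to the next whole number: n = 26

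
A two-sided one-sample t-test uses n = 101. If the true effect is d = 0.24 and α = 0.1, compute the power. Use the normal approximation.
Power ≈ 0.78

Power calculation (one-sample t-test, normal approximation):
z_β = d · √n - z_{α/2}
z_β = 0.24 · √101 - 1.645
z_β = 0.24 · 10.050 - 1.645
z_β = 0.767

Power = Φ(z_β) = Φ(0.767) ≈ 0.778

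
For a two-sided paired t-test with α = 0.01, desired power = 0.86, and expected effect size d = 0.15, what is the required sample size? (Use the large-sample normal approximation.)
n = 595 pairs

Sample size formula (paired t-test, normal approximation):
n = ((z_{α/2} + z_β) / d)²

z_{α/2} = 2.576 (for α = 0.01, two-sided)
z_β = 1.080 (for power = 0.86)
d = 0.15

n = ((2.576 + 1.080) / 0.15)²
n = (24.373)²
n ≈ 594.04
Round up to the next whole number: n = 595 pairs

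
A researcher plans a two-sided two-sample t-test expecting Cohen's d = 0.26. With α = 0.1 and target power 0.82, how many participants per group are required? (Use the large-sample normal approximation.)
n = 194 per group

Sample size formula (two-sample t-test, normal approximation):
n = 2 · ((z_{α/2} + z_β) / d)²

z_{α/2} = 1.645 (for α = 0.1, two-sided)
z_β = 0.915 (for power = 0.82)
d = 0.26

n = 2 · ((1.645 + 0.915) / 0.26)²
n = 2 · (9.846)²
n ≈ 193.89
Round up to the next whole number: n = 194 per group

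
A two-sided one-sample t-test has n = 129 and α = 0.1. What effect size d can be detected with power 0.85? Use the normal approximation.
d ≈ 0.24

Minimum detectable effect (one-sample t-test, normal approximation):
d = (z_{α/2} + z_β) / √n
d = (1.645 + 1.036) / √129
d = 2.681 / 11.358
d ≈ 0.24

By Cohen's convention (0.2 small / 0.5 medium / 0.8 large): small effect.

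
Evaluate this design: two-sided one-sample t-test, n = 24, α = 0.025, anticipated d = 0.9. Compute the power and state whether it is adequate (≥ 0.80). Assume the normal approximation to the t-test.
Power ≈ 0.98; the study is adequately powered (power ≥ 0.80)

Power calculation (one-sample t-test, normal approximation):
z_β = d · √n - z_{α/2}
z_β = 0.9 · √24 - 2.241
z_β = 0.9 · 4.899 - 2.241
z_β = 2.168

Power = Φ(z_β) = Φ(2.168) ≈ 0.985

Effect size d = 0.9 is large by Cohen's convention (0.2/0.5/0.8).

Threshold: power ≥ 0.80 is conventionally adequate.
Power ≈ 0.98 → the study is adequately powered (power ≥ 0.80).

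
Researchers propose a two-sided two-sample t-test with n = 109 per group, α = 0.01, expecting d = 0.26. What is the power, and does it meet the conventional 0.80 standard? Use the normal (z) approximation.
Power ≈ 0.26; the study is underpowered (power < 0.80)

Power calculation (two-sample t-test, normal approximation):
z_β = d · √(n/2) - z_{α/2}
z_β = 0.26 · √(109/2) - 2.576
z_β = 0.26 · 7.382 - 2.576
z_β = -0.656

Power = Φ(z_β) = Φ(-0.656) ≈ 0.256

Effect size d = 0.26 is small by Cohen's convention (0.2/0.5/0.8).

Threshold: power ≥ 0.80 is conventionally adequate.
Power ≈ 0.26 → the study is underpowered (power < 0.80).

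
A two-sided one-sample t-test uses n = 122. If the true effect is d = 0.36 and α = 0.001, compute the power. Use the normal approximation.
Power ≈ 0.75

Power calculation (one-sample t-test, normal approximation):
z_β = d · √n - z_{α/2}
z_β = 0.36 · √122 - 3.291
z_β = 0.36 · 11.045 - 3.291
z_β = 0.686

Power = Φ(z_β) = Φ(0.686) ≈ 0.754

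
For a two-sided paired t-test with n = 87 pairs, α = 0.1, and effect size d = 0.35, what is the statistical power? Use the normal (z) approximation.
Power ≈ 0.95

Power calculation (paired t-test, normal approximation):
z_β = d · √n - z_{α/2}
z_β = 0.35 · √87 - 1.645
z_β = 0.35 · 9.327 - 1.645
z_β = 1.620

Power = Φ(z_β) = Φ(1.620) ≈ 0.947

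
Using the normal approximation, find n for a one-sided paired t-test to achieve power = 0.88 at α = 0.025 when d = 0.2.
n = 246 pairs

Sample size formula (paired t-test, normal approximation):
n = ((z_α + z_β) / d)²

z_α = 1.960 (for α = 0.025, one-sided)
z_β = 1.175 (for power = 0.88)
d = 0.2

n = ((1.960 + 1.175) / 0.2)²
n = (15.675)²
n ≈ 245.71
Round up to the next whole number: n = 246 pairs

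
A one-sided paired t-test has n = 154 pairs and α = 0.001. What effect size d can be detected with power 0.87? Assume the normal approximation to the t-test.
d ≈ 0.34

Minimum detectable effect (paired t-test, normal approximation):
d = (z_α + z_β) / √n
d = (3.090 + 1.126) / √154
d = 4.217 / 12.410
d ≈ 0.34

By Cohen's convention (0.2 small / 0.5 medium / 0.8 large): small effect.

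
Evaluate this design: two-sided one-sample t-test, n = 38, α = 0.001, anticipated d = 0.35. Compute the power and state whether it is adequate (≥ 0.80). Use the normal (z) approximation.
Power ≈ 0.13; the study is underpowered (power < 0.80)

Power calculation (one-sample t-test, normal approximation):
z_β = d · √n - z_{α/2}
z_β = 0.35 · √38 - 3.291
z_β = 0.35 · 6.164 - 3.291
z_β = -1.133

Power = Φ(z_β) = Φ(-1.133) ≈ 0.129

Effect size d = 0.35 is small by Cohen's convention (0.2/0.5/0.8).

Threshold: power ≥ 0.80 is conventionally adequate.
Power ≈ 0.13 → the study is underpowered (power < 0.80).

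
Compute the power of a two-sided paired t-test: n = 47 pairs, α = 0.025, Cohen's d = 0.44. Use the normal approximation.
Power ≈ 0.78

Power calculation (paired t-test, normal approximation):
z_β = d · √n - z_{α/2}
z_β = 0.44 · √47 - 2.241
z_β = 0.44 · 6.856 - 2.241
z_β = 0.775

Power = Φ(z_β) = Φ(0.775) ≈ 0.781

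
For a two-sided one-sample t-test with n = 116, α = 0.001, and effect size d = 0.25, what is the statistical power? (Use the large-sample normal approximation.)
Power ≈ 0.27

Power calculation (one-sample t-test, normal approximation):
z_β = d · √n - z_{α/2}
z_β = 0.25 · √116 - 3.291
z_β = 0.25 · 10.770 - 3.291
z_β = -0.598

Power = Φ(z_β) = Φ(-0.598) ≈ 0.275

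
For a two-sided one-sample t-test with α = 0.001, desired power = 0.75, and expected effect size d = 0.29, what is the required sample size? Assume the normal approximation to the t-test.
n = 187

Sample size formula (one-sample t-test, normal approximation):
n = ((z_{α/2} + z_β) / d)²

z_{α/2} = 3.291 (for α = 0.001, two-sided)
z_β = 0.674 (for power = 0.75)
d = 0.29

n = ((3.291 + 0.674) / 0.29)²
n = (13.672)²
n ≈ 186.92
Round up to the next whole number: n = 187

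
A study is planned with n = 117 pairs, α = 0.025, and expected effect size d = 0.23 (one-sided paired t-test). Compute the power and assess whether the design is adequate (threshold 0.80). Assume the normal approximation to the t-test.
Power ≈ 0.70; the study is underpowered (power < 0.80)

Power calculation (paired t-test, normal approximation):
z_β = d · √n - z_α
z_β = 0.23 · √117 - 1.960
z_β = 0.23 · 10.817 - 1.960
z_β = 0.528

Power = Φ(z_β) = Φ(0.528) ≈ 0.701

Effect size d = 0.23 is small by Cohen's convention (0.2/0.5/0.8).

Threshold: power ≥ 0.80 is conventionally adequate.
Power ≈ 0.70 → the study is underpowered (power < 0.80).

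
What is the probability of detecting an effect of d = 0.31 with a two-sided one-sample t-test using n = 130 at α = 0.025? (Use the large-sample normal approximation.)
Power ≈ 0.90

Power calculation (one-sample t-test, normal approximation):
z_β = d · √n - z_{α/2}
z_β = 0.31 · √130 - 2.241
z_β = 0.31 · 11.402 - 2.241
z_β = 1.293

Power = Φ(z_β) = Φ(1.293) ≈ 0.902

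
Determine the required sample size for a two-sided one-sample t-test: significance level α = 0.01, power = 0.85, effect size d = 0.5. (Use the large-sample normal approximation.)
n = 53

Sample size formula (one-sample t-test, normal approximation):
n = ((z_{α/2} + z_β) / d)²

z_{α/2} = 2.576 (for α = 0.01, two-sided)
z_β = 1.036 (for power = 0.85)
d = 0.5

n = ((2.576 + 1.036) / 0.5)²
n = (7.224)²
n ≈ 52.19
Round up to the next whole number: n = 53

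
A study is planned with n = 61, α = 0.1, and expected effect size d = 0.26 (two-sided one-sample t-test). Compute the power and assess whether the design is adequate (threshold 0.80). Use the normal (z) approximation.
Power ≈ 0.65; the study is underpowered (power < 0.80)

Power calculation (one-sample t-test, normal approximation):
z_β = d · √n - z_{α/2}
z_β = 0.26 · √61 - 1.645
z_β = 0.26 · 7.810 - 1.645
z_β = 0.386

Power = Φ(z_β) = Φ(0.386) ≈ 0.650

Effect size d = 0.26 is small by Cohen's convention (0.2/0.5/0.8).

Threshold: power ≥ 0.80 is conventionally adequate.
Power ≈ 0.65 → the study is underpowered (power < 0.80).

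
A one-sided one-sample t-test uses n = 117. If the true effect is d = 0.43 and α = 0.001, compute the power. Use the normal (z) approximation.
Power ≈ 0.94

Power calculation (one-sample t-test, normal approximation):
z_β = d · √n - z_α
z_β = 0.43 · √117 - 3.090
z_β = 0.43 · 10.817 - 3.090
z_β = 1.561

Power = Φ(z_β) = Φ(1.561) ≈ 0.941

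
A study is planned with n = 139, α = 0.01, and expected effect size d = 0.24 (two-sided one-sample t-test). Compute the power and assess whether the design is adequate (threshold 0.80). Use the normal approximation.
Power ≈ 0.60; the study is underpowered (power < 0.80)

Power calculation (one-sample t-test, normal approximation):
z_β = d · √n - z_{α/2}
z_β = 0.24 · √139 - 2.576
z_β = 0.24 · 11.790 - 2.576
z_β = 0.254

Power = Φ(z_β) = Φ(0.254) ≈ 0.600

Effect size d = 0.24 is small by Cohen's convention (0.2/0.5/0.8).

Threshold: power ≥ 0.80 is conventionally adequate.
Power ≈ 0.60 → the study is underpowered (power < 0.80).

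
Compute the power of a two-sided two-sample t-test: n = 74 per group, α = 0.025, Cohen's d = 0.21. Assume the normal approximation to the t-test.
Power ≈ 0.17

Power calculation (two-sample t-test, normal approximation):
z_β = d · √(n/2) - z_{α/2}
z_β = 0.21 · √(74/2) - 2.241
z_β = 0.21 · 6.083 - 2.241
z_β = -0.964

Power = Φ(z_β) = Φ(-0.964) ≈ 0.168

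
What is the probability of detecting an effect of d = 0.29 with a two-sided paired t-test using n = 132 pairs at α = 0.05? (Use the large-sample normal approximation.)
Power ≈ 0.91

Power calculation (paired t-test, normal approximation):
z_β = d · √n - z_{α/2}
z_β = 0.29 · √132 - 1.960
z_β = 0.29 · 11.489 - 1.960
z_β = 1.372

Power = Φ(z_β) = Φ(1.372) ≈ 0.915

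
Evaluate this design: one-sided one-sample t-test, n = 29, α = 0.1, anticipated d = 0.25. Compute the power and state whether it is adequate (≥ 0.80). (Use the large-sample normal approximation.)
Power ≈ 0.53; the study is underpowered (power < 0.80)

Power calculation (one-sample t-test, normal approximation):
z_β = d · √n - z_α
z_β = 0.25 · √29 - 1.282
z_β = 0.25 · 5.385 - 1.282
z_β = 0.065

Power = Φ(z_β) = Φ(0.065) ≈ 0.526

Effect size d = 0.25 is small by Cohen's convention (0.2/0.5/0.8).

Threshold: power ≥ 0.80 is conventionally adequate.
Power ≈ 0.53 → the study is underpowered (power < 0.80).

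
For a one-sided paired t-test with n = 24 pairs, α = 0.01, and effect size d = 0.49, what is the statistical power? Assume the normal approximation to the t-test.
Power ≈ 0.53

Power calculation (paired t-test, normal approximation):
z_β = d · √n - z_α
z_β = 0.49 · √24 - 2.326
z_β = 0.49 · 4.899 - 2.326
z_β = 0.074

Power = Φ(z_β) = Φ(0.074) ≈ 0.530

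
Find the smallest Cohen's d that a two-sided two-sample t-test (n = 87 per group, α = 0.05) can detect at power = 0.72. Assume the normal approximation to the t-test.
d ≈ 0.39

Minimum detectable effect (two-sample t-test, normal approximation):
d = (z_{α/2} + z_β) / √(n/2)
d = (1.960 + 0.583) / √(87/2)
d = 2.543 / 6.595
d ≈ 0.39

By Cohen's convention (0.2 small / 0.5 medium / 0.8 large): small effect.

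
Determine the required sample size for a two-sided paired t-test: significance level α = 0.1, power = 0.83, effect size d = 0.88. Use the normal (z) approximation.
n = 9 pairs

Sample size formula (paired t-test, normal approximation):
n = ((z_{α/2} + z_β) / d)²

z_{α/2} = 1.645 (for α = 0.1, two-sided)
z_β = 0.954 (for power = 0.83)
d = 0.88

n = ((1.645 + 0.954) / 0.88)²
n = (2.953)²
n ≈ 8.72
Round up to the next whole number: n = 9 pairs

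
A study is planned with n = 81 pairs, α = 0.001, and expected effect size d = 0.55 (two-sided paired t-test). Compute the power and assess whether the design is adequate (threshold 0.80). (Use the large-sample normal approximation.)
Power ≈ 0.95; the study is adequately powered (power ≥ 0.80)

Power calculation (paired t-test, normal approximation):
z_β = d · √n - z_{α/2}
z_β = 0.55 · √81 - 3.291
z_β = 0.55 · 9.000 - 3.291
z_β = 1.659

Power = Φ(z_β) = Φ(1.659) ≈ 0.951

Effect size d = 0.55 is medium by Cohen's convention (0.2/0.5/0.8).

Threshold: power ≥ 0.80 is conventionally adequate.
Power ≈ 0.95 → the study is adequately powered (power ≥ 0.80).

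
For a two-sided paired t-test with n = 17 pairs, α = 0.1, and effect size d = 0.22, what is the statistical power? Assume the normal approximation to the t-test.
Power ≈ 0.23

Power calculation (paired t-test, normal approximation):
z_β = d · √n - z_{α/2}
z_β = 0.22 · √17 - 1.645
z_β = 0.22 · 4.123 - 1.645
z_β = -0.738

Power = Φ(z_β) = Φ(-0.738) ≈ 0.230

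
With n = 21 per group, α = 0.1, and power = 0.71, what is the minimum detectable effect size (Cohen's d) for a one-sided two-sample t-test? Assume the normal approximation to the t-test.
d ≈ 0.57

Minimum detectable effect (two-sample t-test, normal approximation):
d = (z_α + z_β) / √(n/2)
d = (1.282 + 0.553) / √(21/2)
d = 1.835 / 3.240
d ≈ 0.57

By Cohen's convention (0.2 small / 0.5 medium / 0.8 large): medium effect.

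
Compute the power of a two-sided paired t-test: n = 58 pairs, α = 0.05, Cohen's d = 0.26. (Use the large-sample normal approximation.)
Power ≈ 0.51

Power calculation (paired t-test, normal approximation):
z_β = d · √n - z_{α/2}
z_β = 0.26 · √58 - 1.960
z_β = 0.26 · 7.616 - 1.960
z_β = 0.020

Power = Φ(z_β) = Φ(0.020) ≈ 0.508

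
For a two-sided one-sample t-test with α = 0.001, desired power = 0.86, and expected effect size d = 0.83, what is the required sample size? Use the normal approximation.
n = 28

Sample size formula (one-sample t-test, normal approximation):
n = ((z_{α/2} + z_β) / d)²

z_{α/2} = 3.291 (for α = 0.001, two-sided)
z_β = 1.080 (for power = 0.86)
d = 0.83

n = ((3.291 + 1.080) / 0.83)²
n = (5.266)²
n ≈ 27.73
Round up to the next whole number: n = 28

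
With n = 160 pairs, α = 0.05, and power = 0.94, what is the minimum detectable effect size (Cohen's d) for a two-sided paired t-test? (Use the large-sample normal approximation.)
d ≈ 0.28

Minimum detectable effect (paired t-test, normal approximation):
d = (z_{α/2} + z_β) / √n
d = (1.960 + 1.555) / √160
d = 3.515 / 12.649
d ≈ 0.28

By Cohen's convention (0.2 small / 0.5 medium / 0.8 large): small effect.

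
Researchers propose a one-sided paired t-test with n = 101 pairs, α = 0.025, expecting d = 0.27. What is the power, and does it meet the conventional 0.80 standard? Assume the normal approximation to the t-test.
Power ≈ 0.77; the study is underpowered (power < 0.80)

Power calculation (paired t-test, normal approximation):
z_β = d · √n - z_α
z_β = 0.27 · √101 - 1.960
z_β = 0.27 · 10.050 - 1.960
z_β = 0.754

Power = Φ(z_β) = Φ(0.754) ≈ 0.774

Effect size d = 0.27 is small by Cohen's convention (0.2/0.5/0.8).

Threshold: power ≥ 0.80 is conventionally adequate.
Power ≈ 0.77 → the study is underpowered (power < 0.80).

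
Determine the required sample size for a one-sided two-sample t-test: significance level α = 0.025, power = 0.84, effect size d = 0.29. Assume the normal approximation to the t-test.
n = 208 per group

Sample size formula (two-sample t-test, normal approximation):
n = 2 · ((z_α + z_β) / d)²

z_α = 1.960 (for α = 0.025, one-sided)
z_β = 0.994 (for power = 0.84)
d = 0.29

n = 2 · ((1.960 + 0.994) / 0.29)²
n = 2 · (10.186)²
n ≈ 207.51
Round up to the next whole number: n = 208 per group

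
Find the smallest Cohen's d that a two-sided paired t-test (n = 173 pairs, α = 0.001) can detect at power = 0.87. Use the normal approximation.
d ≈ 0.34

Minimum detectable effect (paired t-test, normal approximation):
d = (z_{α/2} + z_β) / √n
d = (3.291 + 1.126) / √173
d = 4.417 / 13.153
d ≈ 0.34

By Cohen's convention (0.2 small / 0.5 medium / 0.8 large): small effect.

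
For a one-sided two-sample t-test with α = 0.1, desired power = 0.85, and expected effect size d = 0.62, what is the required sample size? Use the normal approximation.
n = 28 per group

Sample size formula (two-sample t-test, normal approximation):
n = 2 · ((z_α + z_β) / d)²

z_α = 1.282 (for α = 0.1, one-sided)
z_β = 1.036 (for power = 0.85)
d = 0.62

n = 2 · ((1.282 + 1.036) / 0.62)²
n = 2 · (3.739)²
n ≈ 27.96
Round up to the next whole number: n = 28 per group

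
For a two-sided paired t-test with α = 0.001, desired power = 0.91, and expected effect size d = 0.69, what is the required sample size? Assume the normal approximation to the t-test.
n = 46 pairs

Sample size formula (paired t-test, normal approximation):
n = ((z_{α/2} + z_β) / d)²

z_{α/2} = 3.291 (for α = 0.001, two-sided)
z_β = 1.341 (for power = 0.91)
d = 0.69

n = ((3.291 + 1.341) / 0.69)²
n = (6.713)²
n ≈ 45.06
Round up to the next whole number: n = 46 pairs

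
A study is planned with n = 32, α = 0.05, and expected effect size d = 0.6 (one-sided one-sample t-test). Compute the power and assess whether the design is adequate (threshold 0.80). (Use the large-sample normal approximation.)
Power ≈ 0.96; the study is adequately powered (power ≥ 0.80)

Power calculation (one-sample t-test, normal approximation):
z_β = d · √n - z_α
z_β = 0.6 · √32 - 1.645
z_β = 0.6 · 5.657 - 1.645
z_β = 1.749

Power = Φ(z_β) = Φ(1.749) ≈ 0.960

Effect size d = 0.6 is medium by Cohen's convention (0.2/0.5/0.8).

Threshold: power ≥ 0.80 is conventionally adequate.
Power ≈ 0.96 → the study is adequately powered (power ≥ 0.80).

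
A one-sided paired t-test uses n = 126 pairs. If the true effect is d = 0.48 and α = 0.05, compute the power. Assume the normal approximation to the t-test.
Power ≈ 1.00

Power calculation (paired t-test, normal approximation):
z_β = d · √n - z_α
z_β = 0.48 · √126 - 1.645
z_β = 0.48 · 11.225 - 1.645
z_β = 3.743

Power = Φ(z_β) = Φ(3.743) ≈ 1.000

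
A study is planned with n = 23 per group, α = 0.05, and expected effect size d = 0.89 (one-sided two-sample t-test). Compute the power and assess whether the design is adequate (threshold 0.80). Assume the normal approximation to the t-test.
Power ≈ 0.92; the study is adequately powered (power ≥ 0.80)

Power calculation (two-sample t-test, normal approximation):
z_β = d · √(n/2) - z_α
z_β = 0.89 · √(23/2) - 1.645
z_β = 0.89 · 3.391 - 1.645
z_β = 1.373

Power = Φ(z_β) = Φ(1.373) ≈ 0.915

Effect size d = 0.89 is large by Cohen's convention (0.2/0.5/0.8).

Threshold: power ≥ 0.80 is conventionally adequate.
Power ≈ 0.92 → the study is adequately powered (power ≥ 0.80).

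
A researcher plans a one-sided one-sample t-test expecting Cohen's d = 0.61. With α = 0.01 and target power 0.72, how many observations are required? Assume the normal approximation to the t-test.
n = 23

Sample size formula (one-sample t-test, normal approximation):
n = ((z_α + z_β) / d)²

z_α = 2.326 (for α = 0.01, one-sided)
z_β = 0.583 (for power = 0.72)
d = 0.61

n = ((2.326 + 0.583) / 0.61)²
n = (4.769)²
n ≈ 22.74
Round up to the next whole number: n = 23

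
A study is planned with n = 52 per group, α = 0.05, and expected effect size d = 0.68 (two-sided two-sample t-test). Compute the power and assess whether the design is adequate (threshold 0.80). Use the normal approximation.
Power ≈ 0.93; the study is adequately powered (power ≥ 0.80)

Power calculation (two-sample t-test, normal approximation):
z_β = d · √(n/2) - z_{α/2}
z_β = 0.68 · √(52/2) - 1.960
z_β = 0.68 · 5.099 - 1.960
z_β = 1.507

Power = Φ(z_β) = Φ(1.507) ≈ 0.934

Effect size d = 0.68 is medium by Cohen's convention (0.2/0.5/0.8).

Threshold: power ≥ 0.80 is conventionally adequate.
Power ≈ 0.93 → the study is adequately powered (power ≥ 0.80).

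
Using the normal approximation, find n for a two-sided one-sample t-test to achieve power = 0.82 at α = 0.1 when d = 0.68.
n = 15

Sample size formula (one-sample t-test, normal approximation):
n = ((z_{α/2} + z_β) / d)²

z_{α/2} = 1.645 (for α = 0.1, two-sided)
z_β = 0.915 (for power = 0.82)
d = 0.68

n = ((1.645 + 0.915) / 0.68)²
n = (3.765)²
n ≈ 14.18
Round up to the next whole number: n = 15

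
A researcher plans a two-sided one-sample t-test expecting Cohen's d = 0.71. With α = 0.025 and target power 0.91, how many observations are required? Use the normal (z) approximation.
n = 26

Sample size formula (one-sample t-test, normal approximation):
n = ((z_{α/2} + z_β) / d)²

z_{α/2} = 2.241 (for α = 0.025, two-sided)
z_β = 1.341 (for power = 0.91)
d = 0.71

n = ((2.241 + 1.341) / 0.71)²
n = (5.045)²
n ≈ 25.45
Round up to the next whole number: n = 26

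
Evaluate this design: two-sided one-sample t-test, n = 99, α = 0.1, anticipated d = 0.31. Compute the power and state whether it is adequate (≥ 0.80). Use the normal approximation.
Power ≈ 0.93; the study is adequately powered (power ≥ 0.80)

Power calculation (one-sample t-test, normal approximation):
z_β = d · √n - z_{α/2}
z_β = 0.31 · √99 - 1.645
z_β = 0.31 · 9.950 - 1.645
z_β = 1.440

Power = Φ(z_β) = Φ(1.440) ≈ 0.925

Effect size d = 0.31 is small by Cohen's convention (0.2/0.5/0.8).

Threshold: power ≥ 0.80 is conventionally adequate.
Power ≈ 0.93 → the study is adequately powered (power ≥ 0.80).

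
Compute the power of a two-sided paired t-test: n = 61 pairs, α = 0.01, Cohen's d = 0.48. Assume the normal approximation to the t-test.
Power ≈ 0.88

Power calculation (paired t-test, normal approximation):
z_β = d · √n - z_{α/2}
z_β = 0.48 · √61 - 2.576
z_β = 0.48 · 7.810 - 2.576
z_β = 1.173

Power = Φ(z_β) = Φ(1.173) ≈ 0.880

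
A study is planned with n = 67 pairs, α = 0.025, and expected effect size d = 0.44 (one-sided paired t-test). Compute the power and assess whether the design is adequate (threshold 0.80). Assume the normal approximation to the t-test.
Power ≈ 0.95; the study is adequately powered (power ≥ 0.80)

Power calculation (paired t-test, normal approximation):
z_β = d · √n - z_α
z_β = 0.44 · √67 - 1.960
z_β = 0.44 · 8.185 - 1.960
z_β = 1.642

Power = Φ(z_β) = Φ(1.642) ≈ 0.950

Effect size d = 0.44 is small by Cohen's convention (0.2/0.5/0.8).

Threshold: power ≥ 0.80 is conventionally adequate.
Power ≈ 0.95 → the study is adequately powered (power ≥ 0.80).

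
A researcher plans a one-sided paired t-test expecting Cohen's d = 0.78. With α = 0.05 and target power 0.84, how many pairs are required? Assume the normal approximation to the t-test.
n = 12 pairs

Sample size formula (paired t-test, normal approximation):
n = ((z_α + z_β) / d)²

z_α = 1.645 (for α = 0.05, one-sided)
z_β = 0.994 (for power = 0.84)
d = 0.78

n = ((1.645 + 0.994) / 0.78)²
n = (3.383)²
n ≈ 11.44
Round up to the next whole number: n = 12 pairs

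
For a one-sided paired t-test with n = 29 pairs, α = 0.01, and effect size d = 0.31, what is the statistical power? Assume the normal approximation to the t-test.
Power ≈ 0.26

Power calculation (paired t-test, normal approximation):
z_β = d · √n - z_α
z_β = 0.31 · √29 - 2.326
z_β = 0.31 · 5.385 - 2.326
z_β = -0.657

Power = Φ(z_β) = Φ(-0.657) ≈ 0.256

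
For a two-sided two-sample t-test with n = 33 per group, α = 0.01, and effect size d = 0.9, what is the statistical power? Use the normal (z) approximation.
Power ≈ 0.86

Power calculation (two-sample t-test, normal approximation):
z_β = d · √(n/2) - z_{α/2}
z_β = 0.9 · √(33/2) - 2.576
z_β = 0.9 · 4.062 - 2.576
z_β = 1.080

Power = Φ(z_β) = Φ(1.080) ≈ 0.860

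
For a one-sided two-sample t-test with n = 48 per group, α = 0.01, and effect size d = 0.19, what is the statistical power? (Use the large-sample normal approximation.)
Power ≈ 0.08

Power calculation (two-sample t-test, normal approximation):
z_β = d · √(n/2) - z_α
z_β = 0.19 · √(48/2) - 2.326
z_β = 0.19 · 4.899 - 2.326
z_β = -1.396

Power = Φ(z_β) = Φ(-1.396) ≈ 0.081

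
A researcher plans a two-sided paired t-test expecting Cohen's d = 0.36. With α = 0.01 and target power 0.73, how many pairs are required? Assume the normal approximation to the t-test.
n = 79 pairs

Sample size formula (paired t-test, normal approximation):
n = ((z_{α/2} + z_β) / d)²

z_{α/2} = 2.576 (for α = 0.01, two-sided)
z_β = 0.613 (for power = 0.73)
d = 0.36

n = ((2.576 + 0.613) / 0.36)²
n = (8.858)²
n ≈ 78.46
Round up to the next whole number: n = 79 pairs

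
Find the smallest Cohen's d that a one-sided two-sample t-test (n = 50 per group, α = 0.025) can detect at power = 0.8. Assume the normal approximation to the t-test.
d ≈ 0.56

Minimum detectable effect (two-sample t-test, normal approximation):
d = (z_α + z_β) / √(n/2)
d = (1.960 + 0.842) / √(50/2)
d = 2.802 / 5.000
d ≈ 0.56

By Cohen's convention (0.2 small / 0.5 medium / 0.8 large): medium effect.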